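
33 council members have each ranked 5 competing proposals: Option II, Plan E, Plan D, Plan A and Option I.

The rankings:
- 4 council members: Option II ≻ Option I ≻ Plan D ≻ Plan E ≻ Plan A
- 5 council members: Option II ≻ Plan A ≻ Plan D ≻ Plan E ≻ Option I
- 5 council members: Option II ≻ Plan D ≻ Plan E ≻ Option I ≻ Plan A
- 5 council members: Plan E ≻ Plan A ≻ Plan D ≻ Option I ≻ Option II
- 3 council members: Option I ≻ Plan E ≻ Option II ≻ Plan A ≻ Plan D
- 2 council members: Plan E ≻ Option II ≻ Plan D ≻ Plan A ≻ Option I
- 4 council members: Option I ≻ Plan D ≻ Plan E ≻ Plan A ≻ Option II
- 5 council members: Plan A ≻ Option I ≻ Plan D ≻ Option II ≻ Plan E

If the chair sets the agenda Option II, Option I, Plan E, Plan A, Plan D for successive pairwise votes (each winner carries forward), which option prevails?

Plan D

Round 1: Option II vs Option I — 16–17, Option I advances.
Round 2: Option I vs Plan E — 16–17, Plan E advances.
Round 3: Plan E vs Plan A — 23–10, Plan E advances.
Round 4: Plan E vs Plan D — 10–23, Plan D advances.
The agenda winner is Plan D.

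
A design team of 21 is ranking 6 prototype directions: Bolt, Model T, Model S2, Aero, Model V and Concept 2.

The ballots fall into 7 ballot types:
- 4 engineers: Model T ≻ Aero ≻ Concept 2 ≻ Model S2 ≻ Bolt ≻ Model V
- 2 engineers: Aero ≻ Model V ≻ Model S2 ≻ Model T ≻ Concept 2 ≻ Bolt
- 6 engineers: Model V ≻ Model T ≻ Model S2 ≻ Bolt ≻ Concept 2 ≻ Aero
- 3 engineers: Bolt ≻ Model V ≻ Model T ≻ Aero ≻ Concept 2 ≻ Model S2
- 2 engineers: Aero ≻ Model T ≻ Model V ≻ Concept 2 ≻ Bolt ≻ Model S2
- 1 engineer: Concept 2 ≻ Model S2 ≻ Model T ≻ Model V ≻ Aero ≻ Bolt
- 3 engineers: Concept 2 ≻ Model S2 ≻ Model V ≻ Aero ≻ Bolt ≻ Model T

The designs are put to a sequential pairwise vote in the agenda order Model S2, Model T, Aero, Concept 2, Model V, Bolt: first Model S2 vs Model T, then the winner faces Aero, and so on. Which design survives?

Model V

Round 1: Model S2 vs Model T — 6–15, Model T advances.
Round 2: Model T vs Aero — 14–7, Model T advances.
Round 3: Model T vs Concept 2 — 17–4, Model T advances.
Round 4: Model T vs Model V — 7–14, Model V advances.
Round 5: Model V vs Bolt — 14–7, Model V advances.
Model V survives the agenda.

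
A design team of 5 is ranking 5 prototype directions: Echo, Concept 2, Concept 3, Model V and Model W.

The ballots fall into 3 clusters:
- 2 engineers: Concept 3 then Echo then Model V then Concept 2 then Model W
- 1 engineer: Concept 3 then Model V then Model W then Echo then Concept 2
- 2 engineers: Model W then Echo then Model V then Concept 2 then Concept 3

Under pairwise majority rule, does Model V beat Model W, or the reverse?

Model V

Ballots ranking Model V above Model W: 2 + 1 = 3.
Ballots ranking Model W above Model V: 5 − 3 = 2.
Model V wins the head-to-head 3–2.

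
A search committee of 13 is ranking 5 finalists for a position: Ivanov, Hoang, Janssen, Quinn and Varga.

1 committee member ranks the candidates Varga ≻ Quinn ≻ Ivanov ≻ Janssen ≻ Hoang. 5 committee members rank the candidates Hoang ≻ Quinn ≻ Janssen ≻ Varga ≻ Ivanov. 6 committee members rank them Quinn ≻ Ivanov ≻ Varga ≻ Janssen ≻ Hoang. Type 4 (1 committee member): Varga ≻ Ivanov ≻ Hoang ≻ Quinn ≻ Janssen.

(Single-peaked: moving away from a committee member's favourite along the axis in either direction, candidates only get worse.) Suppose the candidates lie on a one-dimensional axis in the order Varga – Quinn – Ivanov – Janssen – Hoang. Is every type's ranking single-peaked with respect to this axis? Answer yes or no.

no

Axis positions: Varga=1, Quinn=2, Ivanov=3, Janssen=4, Hoang=5.
Type 1 (peak Varga at position 1): ranking walks positions 1-2-3-4-5, expanding outward from the peak — single-peaked.
Type 2: ranking walks positions 5-2-4-1-3; Quinn is ranked above Janssen even though Janssen lies between Quinn and the peak Hoang on the axis — preferences dip and rise again. Not single-peaked.
Type 3 (peak Quinn at position 2): ranking walks positions 2-3-1-4-5, expanding outward from the peak — single-peaked.
Type 4: ranking walks positions 1-3-5-2-4; Ivanov is ranked above Quinn even though Quinn lies between Ivanov and the peak Varga on the axis — preferences dip and rise again. Not single-peaked.
Type 2 violates single-peakedness, so the profile is not single-peaked on this axis.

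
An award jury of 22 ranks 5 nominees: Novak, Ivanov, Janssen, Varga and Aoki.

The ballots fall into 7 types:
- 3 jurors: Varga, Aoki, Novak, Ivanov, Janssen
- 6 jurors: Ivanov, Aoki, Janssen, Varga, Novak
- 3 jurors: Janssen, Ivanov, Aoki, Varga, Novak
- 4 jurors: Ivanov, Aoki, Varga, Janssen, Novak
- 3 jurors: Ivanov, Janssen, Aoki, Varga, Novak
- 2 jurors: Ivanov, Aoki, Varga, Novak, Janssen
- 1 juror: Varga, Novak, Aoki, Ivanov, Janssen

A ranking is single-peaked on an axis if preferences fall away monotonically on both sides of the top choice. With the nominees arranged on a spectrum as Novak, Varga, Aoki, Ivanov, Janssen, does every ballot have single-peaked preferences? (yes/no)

Axis positions: Novak=1, Varga=2, Aoki=3, Ivanov=4, Janssen=5.
Type 1 (peak Varga at position 2): ranking walks positions 2-3-1-4-5, expanding outward from the peak — single-peaked.
Type 2 (peak Ivanov at position 4): ranking walks positions 4-3-5-2-1, expanding outward from the peak — single-peaked.
Type 3 (peak Janssen at position 5): ranking walks positions 5-4-3-2-1, expanding outward from the peak — single-peaked.
Type 4 (peak Ivanov at position 4): ranking walks positions 4-3-2-5-1, expanding outward from the peak — single-peaked.
Type 5 (peak Ivanov at position 4): ranking walks positions 4-5-3-2-1, expanding outward from the peak — single-peaked.
Type 6 (peak Ivanov at position 4): ranking walks positions 4-3-2-1-5, expanding outward from the peak — single-peaked.
Type 7 (peak Varga at position 2): ranking walks positions 2-1-3-4-5, expanding outward from the peak — single-peaked.
Every ranking is single-peaked on this axis.

yes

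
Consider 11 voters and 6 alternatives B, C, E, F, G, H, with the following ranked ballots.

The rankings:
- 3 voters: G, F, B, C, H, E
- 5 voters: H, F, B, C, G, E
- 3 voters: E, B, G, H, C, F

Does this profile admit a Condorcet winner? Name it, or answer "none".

Pairwise majorities:
B vs C: B wins 11–0.
B vs E: B wins 8–3.
B–F: F 8–3.
B–G: B 8–3.
B vs H: B, 6–5.
C–E: C 8–3.
C vs F: F wins 8–3.
C–G: G 6–5.
C vs H: H wins 8–3.
E vs F: F, 8–3.
E vs G: G, 8–3.
E vs H: H, 8–3.
F vs G: G, 6–5.
F vs H: H wins 8–3.
G–H: G 6–5.
Each alternative drops at least one matchup (B loses to F; C loses to B; E loses to B; F loses to G; G loses to B; H loses to B); the cycle B beats G beats F beats B rules out a Condorcet winner.

none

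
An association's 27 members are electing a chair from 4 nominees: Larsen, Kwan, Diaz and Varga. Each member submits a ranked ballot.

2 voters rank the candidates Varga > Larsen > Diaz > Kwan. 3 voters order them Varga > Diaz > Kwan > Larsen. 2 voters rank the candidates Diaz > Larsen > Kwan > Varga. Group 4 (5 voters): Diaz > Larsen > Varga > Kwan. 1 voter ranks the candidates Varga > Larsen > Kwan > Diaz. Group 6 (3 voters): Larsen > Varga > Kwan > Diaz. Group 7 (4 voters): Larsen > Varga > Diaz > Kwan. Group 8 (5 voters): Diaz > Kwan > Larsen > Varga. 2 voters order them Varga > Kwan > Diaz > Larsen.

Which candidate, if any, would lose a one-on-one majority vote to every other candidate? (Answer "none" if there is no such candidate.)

Pairwise majorities:
Larsen vs Kwan: 2+2+5+1+3+4 = 17 for Larsen, 10 for Kwan — Larsen by 17–10.
Larsen vs Diaz: Larsen is ranked higher on 2+1+3+4 = 10 ballots, Diaz on 17. Diaz wins 17–10.
Larsen–Varga: Larsen 19–8.
Kwan vs Diaz: 6 to 21, Diaz.
Kwan vs Varga: Varga wins 20–7.
Diaz vs Varga: 12 to 15, Varga.
Kwan loses to every other candidate — it is the Condorcet loser.

Kwan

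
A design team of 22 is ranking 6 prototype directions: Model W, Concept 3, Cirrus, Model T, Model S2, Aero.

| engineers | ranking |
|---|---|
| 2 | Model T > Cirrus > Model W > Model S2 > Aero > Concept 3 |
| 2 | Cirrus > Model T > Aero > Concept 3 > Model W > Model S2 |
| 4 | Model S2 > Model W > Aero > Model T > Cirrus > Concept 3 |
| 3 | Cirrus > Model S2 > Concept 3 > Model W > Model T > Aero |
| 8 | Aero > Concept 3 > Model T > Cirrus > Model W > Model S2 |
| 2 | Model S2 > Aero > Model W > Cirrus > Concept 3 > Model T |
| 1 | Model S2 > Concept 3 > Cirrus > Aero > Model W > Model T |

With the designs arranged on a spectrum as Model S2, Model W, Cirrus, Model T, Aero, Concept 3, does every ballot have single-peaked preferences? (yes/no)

no

Axis positions: Model S2=1, Model W=2, Cirrus=3, Model T=4, Aero=5, Concept 3=6.
Faction 1 (peak Model T at position 4): ranking walks positions 4-3-2-1-5-6, expanding outward from the peak — single-peaked.
Faction 2 (peak Cirrus at position 3): ranking walks positions 3-4-5-6-2-1, expanding outward from the peak — single-peaked.
Faction 3: ranking walks positions 1-2-5-4-3-6; Aero is ranked above Cirrus even though Cirrus lies between Aero and the peak Model S2 on the axis — preferences dip and rise again. Not single-peaked.
Faction 4: ranking walks positions 3-1-6-2-4-5; Model S2 is ranked above Model W even though Model W lies between Model S2 and the peak Cirrus on the axis — preferences dip and rise again. Not single-peaked.
Faction 5 (peak Aero at position 5): ranking walks positions 5-6-4-3-2-1, expanding outward from the peak — single-peaked.
Faction 6: ranking walks positions 1-5-2-3-6-4; Aero is ranked above Model W even though Model W lies between Aero and the peak Model S2 on the axis — preferences dip and rise again. Not single-peaked.
Faction 7: ranking walks positions 1-6-3-5-2-4; Concept 3 is ranked above Model W even though Model W lies between Concept 3 and the peak Model S2 on the axis — preferences dip and rise again. Not single-peaked.
Faction 3 violates single-peakedness, so the profile is not single-peaked on this axis.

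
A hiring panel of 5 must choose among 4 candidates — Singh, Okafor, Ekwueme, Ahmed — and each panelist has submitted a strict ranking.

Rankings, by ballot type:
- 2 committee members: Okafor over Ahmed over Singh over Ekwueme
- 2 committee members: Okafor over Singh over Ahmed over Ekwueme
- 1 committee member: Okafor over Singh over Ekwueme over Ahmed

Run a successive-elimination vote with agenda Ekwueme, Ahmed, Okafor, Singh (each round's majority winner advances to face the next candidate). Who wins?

Round 1: Ekwueme vs Ahmed — 1–4, Ahmed advances.
Round 2: Ahmed vs Okafor — 0–5, Okafor advances.
Round 3: Okafor vs Singh — 5–0, Okafor advances.
The agenda winner is Okafor.

Okafor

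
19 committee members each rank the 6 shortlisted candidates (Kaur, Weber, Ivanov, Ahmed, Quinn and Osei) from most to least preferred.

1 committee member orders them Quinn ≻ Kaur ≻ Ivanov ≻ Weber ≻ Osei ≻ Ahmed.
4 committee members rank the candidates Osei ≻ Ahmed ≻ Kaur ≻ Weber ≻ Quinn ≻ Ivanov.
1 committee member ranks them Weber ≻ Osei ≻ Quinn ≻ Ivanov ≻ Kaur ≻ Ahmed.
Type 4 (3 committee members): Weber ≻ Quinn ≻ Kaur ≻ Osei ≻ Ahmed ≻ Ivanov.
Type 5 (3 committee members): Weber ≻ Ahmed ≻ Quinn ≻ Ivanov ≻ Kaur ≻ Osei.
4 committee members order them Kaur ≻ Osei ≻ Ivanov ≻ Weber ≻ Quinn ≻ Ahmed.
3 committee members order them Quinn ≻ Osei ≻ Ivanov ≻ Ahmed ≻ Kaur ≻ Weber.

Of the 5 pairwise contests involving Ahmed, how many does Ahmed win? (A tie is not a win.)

2

Ahmed against each rival (19 committee members):
Ahmed vs Kaur: Ahmed wins 10–9.
Ahmed–Weber: Weber 12–7.
Ahmed vs Ivanov: Ahmed, 10–9.
Ahmed vs Quinn: 4+3 = 7 for Ahmed, 12 for Quinn — Quinn by 12–7.
Ahmed vs Osei: Ahmed is ranked higher on 3 ballots, Osei on 16. Osei wins 16–3.
Ahmed beats Kaur, Ivanov; loses to Weber, Quinn, Osei — 2 pairwise wins.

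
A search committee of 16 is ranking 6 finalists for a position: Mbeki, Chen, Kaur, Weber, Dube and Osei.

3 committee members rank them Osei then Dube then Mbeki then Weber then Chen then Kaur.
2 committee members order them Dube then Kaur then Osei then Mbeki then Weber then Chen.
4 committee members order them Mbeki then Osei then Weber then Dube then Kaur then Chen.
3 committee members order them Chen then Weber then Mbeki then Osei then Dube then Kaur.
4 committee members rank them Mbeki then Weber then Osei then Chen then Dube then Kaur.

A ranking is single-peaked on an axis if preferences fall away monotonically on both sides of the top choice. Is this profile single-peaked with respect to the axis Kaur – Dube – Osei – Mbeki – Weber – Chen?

yes

Axis positions: Kaur=1, Dube=2, Osei=3, Mbeki=4, Weber=5, Chen=6.
Ballot type 1 (peak Osei at position 3): ranking walks positions 3-2-4-5-6-1, expanding outward from the peak — single-peaked.
Ballot type 2 (peak Dube at position 2): ranking walks positions 2-1-3-4-5-6, expanding outward from the peak — single-peaked.
Ballot type 3 (peak Mbeki at position 4): ranking walks positions 4-3-5-2-1-6, expanding outward from the peak — single-peaked.
Ballot type 4 (peak Chen at position 6): ranking walks positions 6-5-4-3-2-1, expanding outward from the peak — single-peaked.
Ballot type 5 (peak Mbeki at position 4): ranking walks positions 4-5-3-6-2-1, expanding outward from the peak — single-peaked.
Every ranking is single-peaked on this axis.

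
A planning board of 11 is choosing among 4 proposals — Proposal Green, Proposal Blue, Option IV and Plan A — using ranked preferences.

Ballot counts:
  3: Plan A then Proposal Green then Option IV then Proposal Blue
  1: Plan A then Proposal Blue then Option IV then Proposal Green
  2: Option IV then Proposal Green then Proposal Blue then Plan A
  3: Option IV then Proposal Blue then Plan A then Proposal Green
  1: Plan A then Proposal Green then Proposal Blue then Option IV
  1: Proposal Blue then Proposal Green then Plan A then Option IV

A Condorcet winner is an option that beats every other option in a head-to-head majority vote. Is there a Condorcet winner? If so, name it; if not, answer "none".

none

Pairwise majorities:
Proposal Green vs Proposal Blue: Proposal Green is ranked higher on 3+2+1 = 6 ballots, Proposal Blue on 5. Proposal Green wins 6–5.
Proposal Green vs Option IV: 3+1+1 = 5 for Proposal Green, 6 for Option IV — Option IV by 6–5.
Proposal Green vs Plan A: Proposal Green preferred on 2+1 = 3 ballots; Plan A wins 8–3.
Proposal Blue vs Option IV: 3 to 8, Option IV.
Proposal Blue vs Plan A: 6 to 5, Proposal Blue.
Option IV vs Plan A: Option IV preferred on 2+3 = 5 ballots; Plan A wins 6–5.
No option is unbeaten: Proposal Green loses to Option IV; Proposal Blue loses to Proposal Green; Option IV loses to Plan A; Plan A loses to Proposal Blue. In particular Proposal Green beats Proposal Blue beats Plan A beats Proposal Green is a majority cycle — no Condorcet winner exists.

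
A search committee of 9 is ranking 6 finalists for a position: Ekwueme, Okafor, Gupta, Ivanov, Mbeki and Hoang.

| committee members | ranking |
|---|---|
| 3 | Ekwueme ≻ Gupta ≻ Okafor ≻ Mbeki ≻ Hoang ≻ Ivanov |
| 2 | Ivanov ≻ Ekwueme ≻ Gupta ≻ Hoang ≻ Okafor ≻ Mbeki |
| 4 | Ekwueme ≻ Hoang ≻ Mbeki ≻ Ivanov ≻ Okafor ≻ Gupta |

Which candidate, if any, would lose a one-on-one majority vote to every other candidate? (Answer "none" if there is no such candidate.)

none

Pairwise majorities:
Ekwueme vs Okafor: Ekwueme is ranked higher on 3+2+4 = 9 ballots, Okafor on 0. Ekwueme wins 9–0.
Ekwueme vs Gupta: Ekwueme is ranked higher on 3+2+4 = 9 ballots, Gupta on 0. Ekwueme wins 9–0.
Ekwueme vs Ivanov: Ekwueme wins 7–2.
Ekwueme–Mbeki: Ekwueme 9–0.
Ekwueme vs Hoang: 3+2+4 = 9 for Ekwueme, 0 for Hoang — Ekwueme by 9–0.
Okafor vs Gupta: Gupta wins 5–4.
Okafor–Ivanov: Ivanov 6–3.
Okafor vs Mbeki: Okafor is ranked higher on 3+2 = 5 ballots, Mbeki on 4. Okafor wins 5–4.
Okafor vs Hoang: Hoang wins 6–3.
Gupta vs Ivanov: 3 to 6, Ivanov.
Gupta vs Mbeki: Gupta is ranked higher on 3+2 = 5 ballots, Mbeki on 4. Gupta wins 5–4.
Gupta vs Hoang: Gupta, 5–4.
Ivanov vs Mbeki: Mbeki, 7–2.
Ivanov vs Hoang: 2 for Ivanov, 7 for Hoang — Hoang by 7–2.
Mbeki vs Hoang: 3 for Mbeki, 6 for Hoang — Hoang by 6–3.
Every candidate wins at least one matchup (Ekwueme beats Okafor; Okafor beats Mbeki; Gupta beats Okafor; Ivanov beats Okafor; Mbeki beats Ivanov; Hoang beats Okafor), so there is no Condorcet loser.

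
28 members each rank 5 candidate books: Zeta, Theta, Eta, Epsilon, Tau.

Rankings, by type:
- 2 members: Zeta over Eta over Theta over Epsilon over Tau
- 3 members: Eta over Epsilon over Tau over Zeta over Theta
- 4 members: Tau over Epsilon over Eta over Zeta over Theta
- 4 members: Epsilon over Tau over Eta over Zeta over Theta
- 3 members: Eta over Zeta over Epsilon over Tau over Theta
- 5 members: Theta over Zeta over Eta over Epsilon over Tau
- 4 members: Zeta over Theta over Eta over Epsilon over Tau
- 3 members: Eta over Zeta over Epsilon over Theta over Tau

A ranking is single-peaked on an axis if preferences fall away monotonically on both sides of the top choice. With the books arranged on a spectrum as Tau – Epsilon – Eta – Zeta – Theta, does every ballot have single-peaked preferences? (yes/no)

Axis positions: Tau=1, Epsilon=2, Eta=3, Zeta=4, Theta=5.
Type 1 (peak Zeta at position 4): ranking walks positions 4-3-5-2-1, expanding outward from the peak — single-peaked.
Type 2 (peak Eta at position 3): ranking walks positions 3-2-1-4-5, expanding outward from the peak — single-peaked.
Type 3 (peak Tau at position 1): ranking walks positions 1-2-3-4-5, expanding outward from the peak — single-peaked.
Type 4 (peak Epsilon at position 2): ranking walks positions 2-1-3-4-5, expanding outward from the peak — single-peaked.
Type 5 (peak Eta at position 3): ranking walks positions 3-4-2-1-5, expanding outward from the peak — single-peaked.
Type 6 (peak Theta at position 5): ranking walks positions 5-4-3-2-1, expanding outward from the peak — single-peaked.
Type 7 (peak Zeta at position 4): ranking walks positions 4-5-3-2-1, expanding outward from the peak — single-peaked.
Type 8 (peak Eta at position 3): ranking walks positions 3-4-2-5-1, expanding outward from the peak — single-peaked.
Every ranking is single-peaked on this axis.

yes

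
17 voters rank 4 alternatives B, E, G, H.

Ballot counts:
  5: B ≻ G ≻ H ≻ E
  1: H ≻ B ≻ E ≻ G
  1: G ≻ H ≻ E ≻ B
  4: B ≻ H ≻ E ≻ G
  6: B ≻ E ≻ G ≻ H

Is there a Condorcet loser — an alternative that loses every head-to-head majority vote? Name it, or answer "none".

Head-to-head results (17 voters):
B vs E: 16 to 1, B.
B vs G: 16 to 1, B.
B vs H: B preferred on 5+4+6 = 15 ballots; B wins 15–2.
E vs G: E wins 11–6.
E vs H: E preferred on 6 ballots; H wins 11–6.
G vs H: G wins 12–5.
Every alternative wins at least one matchup (B beats E; E beats G; G beats H; H beats E), so there is no Condorcet loser.

none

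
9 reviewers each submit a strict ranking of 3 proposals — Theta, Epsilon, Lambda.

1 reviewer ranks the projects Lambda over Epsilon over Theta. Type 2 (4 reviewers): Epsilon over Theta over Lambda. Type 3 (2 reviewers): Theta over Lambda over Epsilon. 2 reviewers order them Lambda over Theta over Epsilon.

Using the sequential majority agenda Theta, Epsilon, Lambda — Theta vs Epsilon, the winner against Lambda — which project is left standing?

Round 1: Theta vs Epsilon — 4–5, Epsilon advances.
Round 2: Epsilon vs Lambda — 4–5, Lambda advances.
Lambda survives the agenda.

Lambda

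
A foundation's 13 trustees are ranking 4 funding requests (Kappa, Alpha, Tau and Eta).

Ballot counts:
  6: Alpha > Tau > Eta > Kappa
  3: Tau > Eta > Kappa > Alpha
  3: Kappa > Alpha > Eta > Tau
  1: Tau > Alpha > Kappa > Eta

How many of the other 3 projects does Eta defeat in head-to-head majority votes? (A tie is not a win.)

1

Eta against each rival (13 reviewers):
Eta vs Kappa: Eta preferred on 6+3 = 9 ballots; Eta wins 9–4.
Eta vs Alpha: Alpha, 10–3.
Eta vs Tau: Tau, 10–3.
Eta beats Kappa; loses to Alpha, Tau — 1 pairwise win.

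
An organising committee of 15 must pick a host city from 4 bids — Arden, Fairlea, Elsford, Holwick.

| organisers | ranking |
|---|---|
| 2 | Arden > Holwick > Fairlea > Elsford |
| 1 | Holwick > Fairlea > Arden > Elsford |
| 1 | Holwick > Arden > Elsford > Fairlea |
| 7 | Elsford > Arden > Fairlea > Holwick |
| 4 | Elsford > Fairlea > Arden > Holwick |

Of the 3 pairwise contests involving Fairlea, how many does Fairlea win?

1

Fairlea against each rival (15 organisers):
Fairlea vs Arden: 1+4 = 5 for Fairlea, 10 for Arden — Arden by 10–5.
Fairlea–Elsford: Elsford 12–3.
Fairlea vs Holwick: Fairlea, 11–4.
Fairlea beats Holwick; loses to Arden, Elsford — 1 pairwise win.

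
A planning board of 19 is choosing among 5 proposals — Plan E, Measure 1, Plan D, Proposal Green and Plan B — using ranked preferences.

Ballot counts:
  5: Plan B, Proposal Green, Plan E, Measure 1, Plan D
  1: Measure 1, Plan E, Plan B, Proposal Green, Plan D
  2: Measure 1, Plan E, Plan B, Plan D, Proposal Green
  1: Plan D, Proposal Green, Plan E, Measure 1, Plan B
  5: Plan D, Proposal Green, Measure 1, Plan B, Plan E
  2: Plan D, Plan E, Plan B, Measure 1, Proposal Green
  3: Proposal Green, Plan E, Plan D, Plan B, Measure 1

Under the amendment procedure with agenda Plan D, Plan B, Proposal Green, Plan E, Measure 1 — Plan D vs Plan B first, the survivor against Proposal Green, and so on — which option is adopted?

Plan E

Round 1: Plan D vs Plan B — 11–8, Plan D advances.
Round 2: Plan D vs Proposal Green — 10–9, Plan D advances.
Round 3: Plan D vs Plan E — 8–11, Plan E advances.
Round 4: Plan E vs Measure 1 — 11–8, Plan E advances.
The agenda winner is Plan E.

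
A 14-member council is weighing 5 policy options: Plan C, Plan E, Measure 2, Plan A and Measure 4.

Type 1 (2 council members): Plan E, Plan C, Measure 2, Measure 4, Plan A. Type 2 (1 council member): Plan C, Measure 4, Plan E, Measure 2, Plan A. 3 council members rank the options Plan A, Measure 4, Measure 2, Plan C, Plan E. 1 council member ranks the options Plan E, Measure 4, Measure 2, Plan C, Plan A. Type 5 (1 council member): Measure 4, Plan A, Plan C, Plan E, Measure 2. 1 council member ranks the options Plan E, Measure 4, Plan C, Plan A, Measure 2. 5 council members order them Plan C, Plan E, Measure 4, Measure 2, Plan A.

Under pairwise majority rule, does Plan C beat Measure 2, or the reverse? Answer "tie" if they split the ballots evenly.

Plan C

Ballots ranking Plan C above Measure 2: 2 + 1 + 1 + 1 + 5 = 10.
Ballots ranking Measure 2 above Plan C: 14 − 10 = 4.
Plan C wins the head-to-head 10–4.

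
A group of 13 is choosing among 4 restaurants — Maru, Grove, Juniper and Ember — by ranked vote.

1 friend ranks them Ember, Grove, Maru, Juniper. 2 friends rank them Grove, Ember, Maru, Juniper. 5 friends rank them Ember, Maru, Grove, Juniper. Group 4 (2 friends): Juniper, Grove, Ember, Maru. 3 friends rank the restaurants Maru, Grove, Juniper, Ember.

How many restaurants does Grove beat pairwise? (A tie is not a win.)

Grove against each rival (13 friends):
Grove vs Maru: Grove preferred on 1+2+2 = 5 ballots; Maru wins 8–5.
Grove vs Juniper: Grove preferred on 1+2+5+3 = 11 ballots; Grove wins 11–2.
Grove vs Ember: Grove is ranked higher on 2+2+3 = 7 ballots, Ember on 6. Grove wins 7–6.
Grove beats Juniper, Ember; loses to Maru — 2 pairwise wins.

2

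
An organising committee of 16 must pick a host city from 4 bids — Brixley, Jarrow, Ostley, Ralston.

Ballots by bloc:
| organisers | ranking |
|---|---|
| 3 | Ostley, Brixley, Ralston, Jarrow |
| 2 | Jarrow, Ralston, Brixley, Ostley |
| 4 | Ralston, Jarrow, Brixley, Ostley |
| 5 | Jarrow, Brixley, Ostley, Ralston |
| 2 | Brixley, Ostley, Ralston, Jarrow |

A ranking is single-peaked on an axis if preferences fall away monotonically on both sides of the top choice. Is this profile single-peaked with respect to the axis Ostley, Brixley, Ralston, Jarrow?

no

Axis positions: Ostley=1, Brixley=2, Ralston=3, Jarrow=4.
Bloc 1 (peak Ostley at position 1): ranking walks positions 1-2-3-4, expanding outward from the peak — single-peaked.
Bloc 2 (peak Jarrow at position 4): ranking walks positions 4-3-2-1, expanding outward from the peak — single-peaked.
Bloc 3 (peak Ralston at position 3): ranking walks positions 3-4-2-1, expanding outward from the peak — single-peaked.
Bloc 4: ranking walks positions 4-2-1-3; Brixley is ranked above Ralston even though Ralston lies between Brixley and the peak Jarrow on the axis — preferences dip and rise again. Not single-peaked.
Bloc 5 (peak Brixley at position 2): ranking walks positions 2-1-3-4, expanding outward from the peak — single-peaked.
Bloc 4 violates single-peakedness, so the profile is not single-peaked on this axis.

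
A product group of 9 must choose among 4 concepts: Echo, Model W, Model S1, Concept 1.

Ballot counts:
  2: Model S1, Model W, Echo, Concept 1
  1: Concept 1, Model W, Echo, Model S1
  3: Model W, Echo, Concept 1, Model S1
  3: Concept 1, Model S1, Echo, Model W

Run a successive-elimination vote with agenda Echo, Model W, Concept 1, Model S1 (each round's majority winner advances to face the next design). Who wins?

Model S1

Round 1: Echo vs Model W — 3–6, Model W advances.
Round 2: Model W vs Concept 1 — 5–4, Model W advances.
Round 3: Model W vs Model S1 — 4–5, Model S1 advances.
Model S1 survives the agenda.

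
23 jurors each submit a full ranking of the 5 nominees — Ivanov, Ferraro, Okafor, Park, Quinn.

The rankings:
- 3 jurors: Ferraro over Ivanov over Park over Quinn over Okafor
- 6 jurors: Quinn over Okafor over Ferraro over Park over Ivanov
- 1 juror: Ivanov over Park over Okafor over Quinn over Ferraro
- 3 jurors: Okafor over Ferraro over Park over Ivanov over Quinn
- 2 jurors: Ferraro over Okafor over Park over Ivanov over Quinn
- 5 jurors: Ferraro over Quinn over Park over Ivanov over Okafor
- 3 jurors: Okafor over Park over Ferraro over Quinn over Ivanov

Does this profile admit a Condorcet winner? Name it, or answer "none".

Pairwise majorities:
Ivanov vs Ferraro: 1 to 22, Ferraro.
Ivanov vs Okafor: 3+1+5 = 9 for Ivanov, 14 for Okafor — Okafor by 14–9.
Ivanov vs Park: Park wins 19–4.
Ivanov vs Quinn: Ivanov preferred on 3+1+3+2 = 9 ballots; Quinn wins 14–9.
Ferraro vs Okafor: Okafor wins 13–10.
Ferraro vs Park: Ferraro is ranked higher on 3+6+3+2+5 = 19 ballots, Park on 4. Ferraro wins 19–4.
Ferraro vs Quinn: 3+3+2+5+3 = 16 for Ferraro, 7 for Quinn — Ferraro by 16–7.
Okafor vs Park: 6+3+2+3 = 14 for Okafor, 9 for Park — Okafor by 14–9.
Okafor vs Quinn: Quinn wins 14–9.
Park vs Quinn: 3+1+3+2+3 = 12 for Park, 11 for Quinn — Park by 12–11.
Every nominee loses at least once (Ivanov loses to Ferraro; Ferraro loses to Okafor; Okafor loses to Quinn; Park loses to Ferraro; Quinn loses to Ferraro). The majority relation contains the cycle Ferraro > Quinn > Okafor > Ferraro, so there is no Condorcet winner.

none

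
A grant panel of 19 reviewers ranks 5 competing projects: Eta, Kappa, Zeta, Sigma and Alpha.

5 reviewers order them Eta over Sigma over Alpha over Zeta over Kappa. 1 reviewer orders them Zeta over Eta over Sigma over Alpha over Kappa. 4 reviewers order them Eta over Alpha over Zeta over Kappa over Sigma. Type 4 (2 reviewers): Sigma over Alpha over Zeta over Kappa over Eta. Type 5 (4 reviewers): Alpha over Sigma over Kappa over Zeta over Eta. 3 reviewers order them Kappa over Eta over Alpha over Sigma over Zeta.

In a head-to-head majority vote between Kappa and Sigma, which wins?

Sigma

Ballots ranking Kappa above Sigma: 4 + 3 = 7.
Ballots ranking Sigma above Kappa: 19 − 7 = 12.
Sigma wins the head-to-head 12–7.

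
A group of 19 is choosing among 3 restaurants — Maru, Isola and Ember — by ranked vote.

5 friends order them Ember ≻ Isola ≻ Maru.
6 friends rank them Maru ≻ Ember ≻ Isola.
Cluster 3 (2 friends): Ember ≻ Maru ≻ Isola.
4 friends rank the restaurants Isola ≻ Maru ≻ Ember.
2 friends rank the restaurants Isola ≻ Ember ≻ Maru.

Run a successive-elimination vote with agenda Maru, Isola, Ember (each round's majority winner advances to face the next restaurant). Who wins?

Round 1: Maru vs Isola — 8–11, Isola advances.
Round 2: Isola vs Ember — 6–13, Ember advances.
Ember survives the agenda.

Ember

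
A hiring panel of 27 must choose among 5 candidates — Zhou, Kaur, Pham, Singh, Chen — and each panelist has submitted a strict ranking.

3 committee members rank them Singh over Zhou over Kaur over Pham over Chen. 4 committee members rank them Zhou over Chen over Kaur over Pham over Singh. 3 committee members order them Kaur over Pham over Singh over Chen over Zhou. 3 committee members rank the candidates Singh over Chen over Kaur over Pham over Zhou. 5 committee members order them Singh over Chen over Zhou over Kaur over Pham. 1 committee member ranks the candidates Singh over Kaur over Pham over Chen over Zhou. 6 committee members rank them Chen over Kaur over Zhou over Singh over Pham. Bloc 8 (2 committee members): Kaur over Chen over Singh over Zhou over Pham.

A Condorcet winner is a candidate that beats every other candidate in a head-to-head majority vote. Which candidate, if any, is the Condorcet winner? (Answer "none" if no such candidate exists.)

Pairwise majorities:
Zhou vs Kaur: 12 to 15, Kaur.
Zhou vs Pham: Zhou, 20–7.
Zhou–Singh: Singh 17–10.
Zhou–Chen: Chen 20–7.
Kaur vs Pham: Kaur wins 27–0.
Kaur vs Singh: 4+3+6+2 = 15 for Kaur, 12 for Singh — Kaur by 15–12.
Kaur vs Chen: 3+3+1+2 = 9 for Kaur, 18 for Chen — Chen by 18–9.
Pham–Singh: Singh 20–7.
Pham–Chen: Chen 20–7.
Singh–Chen: Singh 15–12.
No candidate is unbeaten: Zhou loses to Kaur; Kaur loses to Chen; Pham loses to Zhou; Singh loses to Kaur; Chen loses to Singh. In particular Kaur > Singh > Chen > Kaur is a majority cycle — no Condorcet winner exists.

none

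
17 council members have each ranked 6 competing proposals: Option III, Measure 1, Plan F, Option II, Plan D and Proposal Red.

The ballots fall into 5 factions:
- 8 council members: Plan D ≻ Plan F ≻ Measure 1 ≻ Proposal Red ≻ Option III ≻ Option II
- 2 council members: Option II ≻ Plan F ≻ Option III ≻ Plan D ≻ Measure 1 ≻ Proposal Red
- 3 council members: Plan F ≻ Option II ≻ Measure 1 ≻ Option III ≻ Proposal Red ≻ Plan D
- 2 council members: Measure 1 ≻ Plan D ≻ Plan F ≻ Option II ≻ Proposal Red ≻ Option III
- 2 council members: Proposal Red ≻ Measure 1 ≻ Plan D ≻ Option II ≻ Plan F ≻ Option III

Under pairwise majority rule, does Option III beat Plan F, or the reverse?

No ballot ranks Option III above Plan F: 0.
Ballots ranking Plan F above Option III: 17 − 0 = 17.
Plan F wins the head-to-head 17–0.

Plan F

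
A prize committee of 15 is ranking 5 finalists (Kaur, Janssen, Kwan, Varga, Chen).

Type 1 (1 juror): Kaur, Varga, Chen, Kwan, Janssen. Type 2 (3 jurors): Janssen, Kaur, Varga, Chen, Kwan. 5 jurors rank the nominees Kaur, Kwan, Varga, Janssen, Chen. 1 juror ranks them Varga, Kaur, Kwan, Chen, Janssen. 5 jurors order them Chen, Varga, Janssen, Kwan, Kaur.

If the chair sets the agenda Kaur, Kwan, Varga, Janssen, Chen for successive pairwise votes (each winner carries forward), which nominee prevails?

Round 1: Kaur vs Kwan — 10–5, Kaur advances.
Round 2: Kaur vs Varga — 9–6, Kaur advances.
Round 3: Kaur vs Janssen — 7–8, Janssen advances.
Round 4: Janssen vs Chen — 8–7, Janssen advances.
The agenda winner is Janssen.

Janssen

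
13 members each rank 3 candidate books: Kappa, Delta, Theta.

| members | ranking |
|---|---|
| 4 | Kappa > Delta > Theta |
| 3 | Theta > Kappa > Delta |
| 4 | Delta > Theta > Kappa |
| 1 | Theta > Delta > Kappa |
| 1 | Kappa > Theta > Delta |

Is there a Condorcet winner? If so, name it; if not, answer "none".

none

Head-to-head results (13 members):
Kappa vs Delta: 8 to 5, Kappa.
Kappa vs Theta: Theta wins 8–5.
Delta vs Theta: 8 to 5, Delta.
Every book loses at least once (Kappa loses to Theta; Delta loses to Kappa; Theta loses to Delta). The majority relation contains the cycle Kappa beats Delta beats Theta beats Kappa, so there is no Condorcet winner.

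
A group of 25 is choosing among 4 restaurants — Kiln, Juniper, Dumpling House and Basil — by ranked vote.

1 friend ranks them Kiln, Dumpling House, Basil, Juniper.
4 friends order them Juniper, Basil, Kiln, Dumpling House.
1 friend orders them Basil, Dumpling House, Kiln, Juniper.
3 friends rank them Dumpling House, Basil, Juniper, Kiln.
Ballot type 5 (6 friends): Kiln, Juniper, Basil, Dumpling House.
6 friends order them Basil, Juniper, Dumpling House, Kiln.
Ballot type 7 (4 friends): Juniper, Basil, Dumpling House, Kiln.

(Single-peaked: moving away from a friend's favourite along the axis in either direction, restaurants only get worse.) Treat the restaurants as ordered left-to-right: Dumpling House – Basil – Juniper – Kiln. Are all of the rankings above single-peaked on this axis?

Axis positions: Dumpling House=1, Basil=2, Juniper=3, Kiln=4.
Ballot type 1: ranking walks positions 4-1-2-3; Dumpling House is ranked above Juniper even though Juniper lies between Dumpling House and the peak Kiln on the axis — preferences dip and rise again. Not single-peaked.
Ballot type 2 (peak Juniper at position 3): ranking walks positions 3-2-4-1, expanding outward from the peak — single-peaked.
Ballot type 3: ranking walks positions 2-1-4-3; Kiln is ranked above Juniper even though Juniper lies between Kiln and the peak Basil on the axis — preferences dip and rise again. Not single-peaked.
Ballot type 4 (peak Dumpling House at position 1): ranking walks positions 1-2-3-4, expanding outward from the peak — single-peaked.
Ballot type 5 (peak Kiln at position 4): ranking walks positions 4-3-2-1, expanding outward from the peak — single-peaked.
Ballot type 6 (peak Basil at position 2): ranking walks positions 2-3-1-4, expanding outward from the peak — single-peaked.
Ballot type 7 (peak Juniper at position 3): ranking walks positions 3-2-1-4, expanding outward from the peak — single-peaked.
Ballot type 1 violates single-peakedness, so the profile is not single-peaked on this axis.

no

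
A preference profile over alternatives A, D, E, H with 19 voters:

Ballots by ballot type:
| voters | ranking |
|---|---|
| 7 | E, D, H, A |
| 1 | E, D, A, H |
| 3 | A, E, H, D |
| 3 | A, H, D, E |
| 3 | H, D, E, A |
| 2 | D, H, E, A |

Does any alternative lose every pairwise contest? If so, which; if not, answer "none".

A

Head-to-head results (19 voters):
A vs D: D wins 13–6.
A–E: E 13–6.
A vs H: H, 12–7.
D vs E: D is ranked higher on 3+3+2 = 8 ballots, E on 11. E wins 11–8.
D vs H: 7+1+2 = 10 for D, 9 for H — D by 10–9.
E–H: E 11–8.
A is beaten in every head-to-head and is the Condorcet loser.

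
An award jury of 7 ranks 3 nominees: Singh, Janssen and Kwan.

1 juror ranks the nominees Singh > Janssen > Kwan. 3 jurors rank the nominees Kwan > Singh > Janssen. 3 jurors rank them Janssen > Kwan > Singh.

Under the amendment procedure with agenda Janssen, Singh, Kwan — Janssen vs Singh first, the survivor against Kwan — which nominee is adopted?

Round 1: Janssen vs Singh — 3–4, Singh advances.
Round 2: Singh vs Kwan — 1–6, Kwan advances.
The agenda winner is Kwan.

Kwan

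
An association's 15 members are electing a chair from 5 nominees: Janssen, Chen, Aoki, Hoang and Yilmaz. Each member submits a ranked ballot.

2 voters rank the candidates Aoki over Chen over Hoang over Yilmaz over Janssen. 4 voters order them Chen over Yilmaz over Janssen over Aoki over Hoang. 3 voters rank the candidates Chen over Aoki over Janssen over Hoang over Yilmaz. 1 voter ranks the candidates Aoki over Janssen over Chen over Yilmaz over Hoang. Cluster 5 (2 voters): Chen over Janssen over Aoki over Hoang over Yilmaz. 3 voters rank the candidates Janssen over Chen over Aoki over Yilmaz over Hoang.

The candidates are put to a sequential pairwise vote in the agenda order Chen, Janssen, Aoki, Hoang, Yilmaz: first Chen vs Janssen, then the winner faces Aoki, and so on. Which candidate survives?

Chen

Round 1: Chen vs Janssen — 11–4, Chen advances.
Round 2: Chen vs Aoki — 12–3, Chen advances.
Round 3: Chen vs Hoang — 15–0, Chen advances.
Round 4: Chen vs Yilmaz — 15–0, Chen advances.
Chen survives the agenda.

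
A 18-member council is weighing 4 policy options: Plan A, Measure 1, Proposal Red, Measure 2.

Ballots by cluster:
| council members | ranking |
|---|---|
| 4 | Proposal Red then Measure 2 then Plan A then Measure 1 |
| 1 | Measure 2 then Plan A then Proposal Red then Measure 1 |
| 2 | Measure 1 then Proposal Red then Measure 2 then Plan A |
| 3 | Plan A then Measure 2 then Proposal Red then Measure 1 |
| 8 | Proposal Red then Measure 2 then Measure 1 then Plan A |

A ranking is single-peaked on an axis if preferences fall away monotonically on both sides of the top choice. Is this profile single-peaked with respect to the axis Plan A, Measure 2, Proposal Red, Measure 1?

Axis positions: Plan A=1, Measure 2=2, Proposal Red=3, Measure 1=4.
Cluster 1 (peak Proposal Red at position 3): ranking walks positions 3-2-1-4, expanding outward from the peak — single-peaked.
Cluster 2 (peak Measure 2 at position 2): ranking walks positions 2-1-3-4, expanding outward from the peak — single-peaked.
Cluster 3 (peak Measure 1 at position 4): ranking walks positions 4-3-2-1, expanding outward from the peak — single-peaked.
Cluster 4 (peak Plan A at position 1): ranking walks positions 1-2-3-4, expanding outward from the peak — single-peaked.
Cluster 5 (peak Proposal Red at position 3): ranking walks positions 3-2-4-1, expanding outward from the peak — single-peaked.
Every ranking is single-peaked on this axis.

yes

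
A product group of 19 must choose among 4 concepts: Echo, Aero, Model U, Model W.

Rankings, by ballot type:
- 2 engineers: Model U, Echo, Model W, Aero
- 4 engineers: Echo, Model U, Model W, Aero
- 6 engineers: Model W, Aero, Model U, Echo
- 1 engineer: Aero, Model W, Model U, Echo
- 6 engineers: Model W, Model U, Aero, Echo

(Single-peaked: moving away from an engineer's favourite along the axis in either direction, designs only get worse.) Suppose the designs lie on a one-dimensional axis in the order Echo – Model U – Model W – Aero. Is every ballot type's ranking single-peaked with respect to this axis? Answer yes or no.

yes

Axis positions: Echo=1, Model U=2, Model W=3, Aero=4.
Ballot type 1 (peak Model U at position 2): ranking walks positions 2-1-3-4, expanding outward from the peak — single-peaked.
Ballot type 2 (peak Echo at position 1): ranking walks positions 1-2-3-4, expanding outward from the peak — single-peaked.
Ballot type 3 (peak Model W at position 3): ranking walks positions 3-4-2-1, expanding outward from the peak — single-peaked.
Ballot type 4 (peak Aero at position 4): ranking walks positions 4-3-2-1, expanding outward from the peak — single-peaked.
Ballot type 5 (peak Model W at position 3): ranking walks positions 3-2-4-1, expanding outward from the peak — single-peaked.
Every ranking is single-peaked on this axis.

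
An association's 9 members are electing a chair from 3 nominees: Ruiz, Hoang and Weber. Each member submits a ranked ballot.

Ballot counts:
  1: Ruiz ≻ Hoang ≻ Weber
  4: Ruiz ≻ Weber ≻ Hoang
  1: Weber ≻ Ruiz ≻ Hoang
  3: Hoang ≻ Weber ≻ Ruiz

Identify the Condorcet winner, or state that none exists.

Ruiz

Pairwise majorities:
Ruiz vs Hoang: 6 to 3, Ruiz.
Ruiz vs Weber: Ruiz is ranked higher on 1+4 = 5 ballots, Weber on 4. Ruiz wins 5–4.
Hoang vs Weber: Hoang is ranked higher on 1+3 = 4 ballots, Weber on 5. Weber wins 5–4.
Ruiz defeats every rival head-to-head and is the Condorcet winner.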